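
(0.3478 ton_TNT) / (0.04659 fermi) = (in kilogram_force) 3.185e+24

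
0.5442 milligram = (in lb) 1.2e-06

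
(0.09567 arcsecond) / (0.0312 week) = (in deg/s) 1.408e-09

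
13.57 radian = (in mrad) 1.357e+04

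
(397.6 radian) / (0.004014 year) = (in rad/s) 0.003141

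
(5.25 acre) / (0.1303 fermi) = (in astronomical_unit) 1.09e+09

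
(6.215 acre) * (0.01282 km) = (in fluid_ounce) 1.09e+10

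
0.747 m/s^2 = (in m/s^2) 0.747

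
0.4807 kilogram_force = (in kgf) 0.4807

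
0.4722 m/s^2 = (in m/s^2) 0.4722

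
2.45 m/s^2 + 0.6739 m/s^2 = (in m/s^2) 3.124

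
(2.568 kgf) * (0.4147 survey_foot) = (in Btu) 0.003017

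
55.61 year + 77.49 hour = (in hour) 4.872e+05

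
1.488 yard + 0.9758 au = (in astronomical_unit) 0.9758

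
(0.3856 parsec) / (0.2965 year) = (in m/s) 1.272e+09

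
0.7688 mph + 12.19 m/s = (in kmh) 45.12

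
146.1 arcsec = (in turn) 0.0001127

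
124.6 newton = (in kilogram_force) 12.71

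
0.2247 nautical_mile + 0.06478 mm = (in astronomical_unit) 2.782e-09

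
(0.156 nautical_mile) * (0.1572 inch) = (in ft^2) 12.42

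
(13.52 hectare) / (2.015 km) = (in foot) 220.1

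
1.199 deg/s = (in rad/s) 0.02093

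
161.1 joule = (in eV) 1.006e+21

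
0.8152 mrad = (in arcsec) 168.1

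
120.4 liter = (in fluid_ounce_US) 4071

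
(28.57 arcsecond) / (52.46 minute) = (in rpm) 4.202e-07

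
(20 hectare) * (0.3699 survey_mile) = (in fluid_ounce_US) 4.026e+12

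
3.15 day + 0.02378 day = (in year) 0.008695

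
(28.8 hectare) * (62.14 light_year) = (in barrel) 1.065e+24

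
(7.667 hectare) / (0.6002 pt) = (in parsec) 1.173e-08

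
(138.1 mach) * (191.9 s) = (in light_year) 9.538e-10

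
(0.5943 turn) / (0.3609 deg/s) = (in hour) 0.1647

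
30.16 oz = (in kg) 0.855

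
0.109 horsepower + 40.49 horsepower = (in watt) 3.027e+04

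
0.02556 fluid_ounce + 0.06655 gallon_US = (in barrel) 0.001589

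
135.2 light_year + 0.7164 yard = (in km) 1.279e+15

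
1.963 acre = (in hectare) 0.7944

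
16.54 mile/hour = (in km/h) 26.62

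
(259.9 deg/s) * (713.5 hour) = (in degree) 6.676e+08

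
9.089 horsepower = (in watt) 6778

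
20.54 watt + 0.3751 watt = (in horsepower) 0.02805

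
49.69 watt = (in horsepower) 0.06664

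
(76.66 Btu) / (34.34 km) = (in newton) 2.355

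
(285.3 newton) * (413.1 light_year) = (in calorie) 2.665e+20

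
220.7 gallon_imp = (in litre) 1003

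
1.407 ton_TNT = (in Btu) 5.58e+06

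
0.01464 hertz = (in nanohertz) 1.464e+07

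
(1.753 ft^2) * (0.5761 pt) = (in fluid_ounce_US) 1.119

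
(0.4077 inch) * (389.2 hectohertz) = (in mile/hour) 901.6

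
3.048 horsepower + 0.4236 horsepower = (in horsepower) 3.472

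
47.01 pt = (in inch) 0.6529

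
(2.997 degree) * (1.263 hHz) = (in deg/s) 378.5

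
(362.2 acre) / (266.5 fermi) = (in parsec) 178.2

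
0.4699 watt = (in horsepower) 0.0006301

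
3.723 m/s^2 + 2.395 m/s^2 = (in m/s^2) 6.118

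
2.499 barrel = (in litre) 397.3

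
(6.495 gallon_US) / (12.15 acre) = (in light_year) 5.285e-23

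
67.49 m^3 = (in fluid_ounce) 2.282e+06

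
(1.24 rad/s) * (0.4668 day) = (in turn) 7960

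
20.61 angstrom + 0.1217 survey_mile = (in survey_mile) 0.1217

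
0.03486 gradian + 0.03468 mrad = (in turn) 9.267e-05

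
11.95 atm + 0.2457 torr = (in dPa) 1.211e+07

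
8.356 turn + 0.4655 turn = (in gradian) 3529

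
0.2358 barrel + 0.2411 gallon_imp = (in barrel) 0.2427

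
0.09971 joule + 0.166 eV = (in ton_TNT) 2.383e-11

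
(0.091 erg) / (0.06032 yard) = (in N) 1.65e-07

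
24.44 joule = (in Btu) 0.02316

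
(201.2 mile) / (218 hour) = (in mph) 0.9229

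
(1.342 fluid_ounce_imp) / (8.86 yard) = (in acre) 1.163e-09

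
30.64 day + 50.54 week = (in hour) 9226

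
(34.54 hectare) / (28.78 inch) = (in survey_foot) 1.55e+06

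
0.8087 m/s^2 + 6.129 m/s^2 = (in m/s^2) 6.938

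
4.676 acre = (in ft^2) 2.037e+05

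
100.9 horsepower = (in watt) 7.524e+04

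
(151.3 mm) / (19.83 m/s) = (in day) 8.831e-08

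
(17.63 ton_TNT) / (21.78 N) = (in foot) 1.111e+10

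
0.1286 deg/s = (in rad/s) 0.002244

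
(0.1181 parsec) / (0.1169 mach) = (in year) 2.903e+06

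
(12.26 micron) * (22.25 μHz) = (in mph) 6.102e-10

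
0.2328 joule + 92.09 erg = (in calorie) 0.05564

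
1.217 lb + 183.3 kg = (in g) 1.839e+05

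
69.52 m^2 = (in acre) 0.01718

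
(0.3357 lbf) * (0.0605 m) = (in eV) 5.639e+17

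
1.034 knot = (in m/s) 0.5319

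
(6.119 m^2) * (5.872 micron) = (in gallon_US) 0.009492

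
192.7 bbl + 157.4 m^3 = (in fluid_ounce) 6.358e+06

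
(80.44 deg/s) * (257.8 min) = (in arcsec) 4.479e+09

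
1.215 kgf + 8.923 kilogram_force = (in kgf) 10.14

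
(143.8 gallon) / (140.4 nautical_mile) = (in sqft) 2.253e-05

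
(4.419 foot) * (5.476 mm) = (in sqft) 0.07939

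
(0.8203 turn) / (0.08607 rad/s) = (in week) 9.901e-05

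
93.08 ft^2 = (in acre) 0.002137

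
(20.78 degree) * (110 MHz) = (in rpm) 3.81e+08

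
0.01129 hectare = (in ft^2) 1215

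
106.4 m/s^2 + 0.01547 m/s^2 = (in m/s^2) 106.4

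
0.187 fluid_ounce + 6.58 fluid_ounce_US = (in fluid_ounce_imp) 7.043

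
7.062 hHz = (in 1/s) 706.2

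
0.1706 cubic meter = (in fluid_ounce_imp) 6004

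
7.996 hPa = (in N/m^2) 799.6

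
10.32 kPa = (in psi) 1.497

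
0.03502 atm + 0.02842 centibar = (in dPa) 3.577e+04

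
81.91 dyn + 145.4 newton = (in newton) 145.4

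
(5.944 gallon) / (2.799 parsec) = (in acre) 6.438e-23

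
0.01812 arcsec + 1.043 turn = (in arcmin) 2.253e+04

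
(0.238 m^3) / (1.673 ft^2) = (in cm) 153.1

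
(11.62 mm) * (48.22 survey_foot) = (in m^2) 0.1708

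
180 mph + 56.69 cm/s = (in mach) 0.238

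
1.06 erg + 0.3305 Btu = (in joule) 348.7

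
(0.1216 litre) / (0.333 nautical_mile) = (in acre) 4.872e-11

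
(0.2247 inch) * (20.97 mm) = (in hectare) 1.197e-08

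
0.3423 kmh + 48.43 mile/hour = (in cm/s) 2175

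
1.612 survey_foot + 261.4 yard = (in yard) 261.9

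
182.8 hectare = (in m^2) 1.828e+06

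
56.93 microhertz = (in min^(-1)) 0.003416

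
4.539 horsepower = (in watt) 3385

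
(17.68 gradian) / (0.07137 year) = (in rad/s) 1.234e-07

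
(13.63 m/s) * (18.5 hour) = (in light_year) 9.595e-11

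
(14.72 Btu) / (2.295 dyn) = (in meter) 6.767e+08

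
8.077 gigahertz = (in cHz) 8.077e+11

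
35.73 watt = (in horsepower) 0.04791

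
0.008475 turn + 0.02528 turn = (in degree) 12.15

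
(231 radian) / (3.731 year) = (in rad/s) 1.963e-06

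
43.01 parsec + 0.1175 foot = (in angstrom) 1.327e+28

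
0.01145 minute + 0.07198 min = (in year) 1.587e-07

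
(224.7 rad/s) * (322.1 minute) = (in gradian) 2.765e+08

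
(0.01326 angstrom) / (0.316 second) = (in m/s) 4.196e-12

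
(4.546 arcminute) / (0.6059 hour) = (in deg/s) 3.474e-05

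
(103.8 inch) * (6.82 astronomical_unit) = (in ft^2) 2.895e+13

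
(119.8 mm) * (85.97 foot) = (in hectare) 0.0003139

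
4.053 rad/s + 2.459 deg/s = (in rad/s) 4.096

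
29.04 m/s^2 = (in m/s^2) 29.04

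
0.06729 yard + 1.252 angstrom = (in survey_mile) 3.823e-05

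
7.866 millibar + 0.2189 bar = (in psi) 3.289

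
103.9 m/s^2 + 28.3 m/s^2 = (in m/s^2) 132.2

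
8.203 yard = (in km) 0.007501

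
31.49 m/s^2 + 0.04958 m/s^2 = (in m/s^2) 31.54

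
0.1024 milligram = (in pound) 2.258e-07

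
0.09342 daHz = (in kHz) 0.0009342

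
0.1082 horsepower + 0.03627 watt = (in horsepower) 0.1082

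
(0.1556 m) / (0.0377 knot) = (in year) 2.544e-07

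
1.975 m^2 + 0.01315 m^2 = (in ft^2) 21.4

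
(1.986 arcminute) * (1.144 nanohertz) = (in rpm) 6.311e-12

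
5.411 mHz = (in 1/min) 0.3247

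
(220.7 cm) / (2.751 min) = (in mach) 3.927e-05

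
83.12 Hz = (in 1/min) 4987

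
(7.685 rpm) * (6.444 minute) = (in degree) 1.783e+04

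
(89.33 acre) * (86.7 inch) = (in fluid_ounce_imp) 2.802e+10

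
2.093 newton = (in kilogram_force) 0.2134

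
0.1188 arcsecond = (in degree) 3.3e-05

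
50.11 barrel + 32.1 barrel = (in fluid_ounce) 4.42e+05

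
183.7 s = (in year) 5.825e-06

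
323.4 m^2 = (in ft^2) 3481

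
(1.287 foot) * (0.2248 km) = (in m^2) 88.18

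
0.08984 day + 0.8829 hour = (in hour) 3.039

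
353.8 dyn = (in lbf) 0.0007954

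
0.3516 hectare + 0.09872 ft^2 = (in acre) 0.8688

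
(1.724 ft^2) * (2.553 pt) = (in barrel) 0.0009073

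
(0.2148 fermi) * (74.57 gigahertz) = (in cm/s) 0.001602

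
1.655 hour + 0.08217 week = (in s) 5.565e+04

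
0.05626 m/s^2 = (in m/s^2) 0.05626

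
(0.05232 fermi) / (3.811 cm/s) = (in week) 2.27e-21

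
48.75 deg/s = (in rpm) 8.125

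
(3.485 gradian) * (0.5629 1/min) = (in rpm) 0.004904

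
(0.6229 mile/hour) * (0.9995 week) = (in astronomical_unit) 1.125e-06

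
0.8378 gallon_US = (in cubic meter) 0.003171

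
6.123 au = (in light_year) 9.682e-05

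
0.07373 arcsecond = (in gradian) 2.276e-05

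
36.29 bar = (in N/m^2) 3.629e+06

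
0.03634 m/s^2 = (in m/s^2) 0.03634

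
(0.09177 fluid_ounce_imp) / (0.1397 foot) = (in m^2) 6.124e-05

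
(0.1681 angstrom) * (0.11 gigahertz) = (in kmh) 0.006657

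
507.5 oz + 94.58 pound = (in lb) 126.3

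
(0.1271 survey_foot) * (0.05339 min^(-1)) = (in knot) 6.701e-05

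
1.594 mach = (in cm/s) 5.428e+04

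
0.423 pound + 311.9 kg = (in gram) 3.121e+05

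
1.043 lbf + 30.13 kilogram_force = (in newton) 300.1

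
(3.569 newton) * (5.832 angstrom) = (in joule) 2.081e-09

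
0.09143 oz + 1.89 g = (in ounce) 0.1581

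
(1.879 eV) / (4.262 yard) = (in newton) 7.725e-20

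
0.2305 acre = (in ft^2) 1.004e+04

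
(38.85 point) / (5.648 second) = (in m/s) 0.002427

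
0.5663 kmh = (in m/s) 0.1573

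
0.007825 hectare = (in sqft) 842.3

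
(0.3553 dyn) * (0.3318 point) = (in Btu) 3.942e-13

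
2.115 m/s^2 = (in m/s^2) 2.115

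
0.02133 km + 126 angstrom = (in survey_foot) 69.98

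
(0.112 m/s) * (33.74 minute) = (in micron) 2.267e+08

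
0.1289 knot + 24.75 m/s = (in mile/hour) 55.51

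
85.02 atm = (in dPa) 8.615e+07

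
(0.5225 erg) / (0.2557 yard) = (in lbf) 5.024e-08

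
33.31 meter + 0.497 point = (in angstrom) 3.331e+11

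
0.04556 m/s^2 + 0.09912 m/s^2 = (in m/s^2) 0.1447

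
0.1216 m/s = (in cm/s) 12.16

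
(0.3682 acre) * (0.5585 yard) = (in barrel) 4786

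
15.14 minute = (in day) 0.01051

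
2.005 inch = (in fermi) 5.093e+13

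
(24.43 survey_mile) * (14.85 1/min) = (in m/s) 9731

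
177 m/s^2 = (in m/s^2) 177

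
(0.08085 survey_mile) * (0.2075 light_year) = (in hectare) 2.554e+13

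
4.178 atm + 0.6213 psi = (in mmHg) 3207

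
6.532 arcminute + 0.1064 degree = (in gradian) 0.2392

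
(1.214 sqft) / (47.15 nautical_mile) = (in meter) 1.292e-06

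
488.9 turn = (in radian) 3072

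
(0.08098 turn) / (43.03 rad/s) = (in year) 3.75e-10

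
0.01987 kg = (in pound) 0.04381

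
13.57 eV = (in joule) 2.174e-18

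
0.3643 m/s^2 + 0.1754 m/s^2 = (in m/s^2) 0.5397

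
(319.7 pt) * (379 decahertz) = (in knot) 830.9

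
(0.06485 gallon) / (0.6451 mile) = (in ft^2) 2.545e-06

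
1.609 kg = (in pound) 3.547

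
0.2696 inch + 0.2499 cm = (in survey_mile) 5.808e-06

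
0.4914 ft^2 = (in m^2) 0.04565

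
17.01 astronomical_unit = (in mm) 2.545e+15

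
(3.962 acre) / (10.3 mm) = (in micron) 1.557e+12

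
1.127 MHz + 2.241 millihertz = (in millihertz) 1.127e+09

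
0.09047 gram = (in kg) 9.047e-05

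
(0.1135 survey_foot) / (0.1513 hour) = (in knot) 0.0001235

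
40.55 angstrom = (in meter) 4.055e-09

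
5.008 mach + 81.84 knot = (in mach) 5.132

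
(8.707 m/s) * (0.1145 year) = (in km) 3.144e+04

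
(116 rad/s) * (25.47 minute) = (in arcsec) 3.656e+10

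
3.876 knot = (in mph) 4.46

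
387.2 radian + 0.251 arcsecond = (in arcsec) 7.987e+07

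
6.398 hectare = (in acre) 15.81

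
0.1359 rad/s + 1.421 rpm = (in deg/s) 16.31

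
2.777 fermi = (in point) 7.872e-12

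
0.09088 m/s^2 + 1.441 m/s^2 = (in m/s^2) 1.532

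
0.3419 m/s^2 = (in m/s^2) 0.3419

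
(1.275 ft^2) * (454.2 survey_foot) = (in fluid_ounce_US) 5.545e+05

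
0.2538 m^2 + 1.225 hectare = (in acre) 3.027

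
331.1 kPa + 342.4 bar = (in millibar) 3.457e+05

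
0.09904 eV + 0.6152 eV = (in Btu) 1.085e-22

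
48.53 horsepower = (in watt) 3.619e+04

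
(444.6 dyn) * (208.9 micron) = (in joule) 9.288e-07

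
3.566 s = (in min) 0.05943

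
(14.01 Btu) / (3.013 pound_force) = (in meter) 1103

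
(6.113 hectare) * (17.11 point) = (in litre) 3.69e+05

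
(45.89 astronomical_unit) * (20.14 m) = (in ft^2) 1.488e+15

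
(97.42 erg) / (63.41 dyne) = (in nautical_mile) 8.296e-06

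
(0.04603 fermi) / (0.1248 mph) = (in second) 8.25e-16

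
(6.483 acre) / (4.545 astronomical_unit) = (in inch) 1.519e-06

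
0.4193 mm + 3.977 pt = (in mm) 1.822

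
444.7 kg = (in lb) 980.4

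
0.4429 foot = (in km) 0.000135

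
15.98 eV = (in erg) 2.56e-11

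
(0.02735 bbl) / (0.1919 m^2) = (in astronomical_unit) 1.515e-13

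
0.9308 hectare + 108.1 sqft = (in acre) 2.303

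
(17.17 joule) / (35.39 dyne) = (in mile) 30.15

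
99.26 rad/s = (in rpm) 947.9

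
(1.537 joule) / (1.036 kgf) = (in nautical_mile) 8.169e-05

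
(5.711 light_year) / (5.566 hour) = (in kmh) 9.707e+12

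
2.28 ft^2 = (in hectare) 2.118e-05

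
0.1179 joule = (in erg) 1.179e+06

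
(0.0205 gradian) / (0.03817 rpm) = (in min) 0.001343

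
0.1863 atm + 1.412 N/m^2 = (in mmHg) 141.6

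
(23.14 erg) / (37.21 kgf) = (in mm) 6.341e-06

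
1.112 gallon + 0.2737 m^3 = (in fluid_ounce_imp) 9781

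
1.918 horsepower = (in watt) 1430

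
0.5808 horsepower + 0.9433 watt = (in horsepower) 0.5821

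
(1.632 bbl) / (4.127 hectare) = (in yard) 6.876e-06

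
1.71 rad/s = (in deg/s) 97.98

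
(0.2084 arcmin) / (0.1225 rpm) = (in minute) 7.876e-05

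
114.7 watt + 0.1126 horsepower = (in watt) 198.7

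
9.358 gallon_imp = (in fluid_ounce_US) 1439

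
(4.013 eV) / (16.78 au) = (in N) 2.561e-31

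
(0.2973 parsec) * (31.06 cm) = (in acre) 7.041e+11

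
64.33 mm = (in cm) 6.433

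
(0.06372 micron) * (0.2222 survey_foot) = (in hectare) 4.316e-13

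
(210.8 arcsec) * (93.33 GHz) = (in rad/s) 9.538e+07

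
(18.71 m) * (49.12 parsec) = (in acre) 7.008e+15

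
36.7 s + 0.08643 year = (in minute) 4.543e+04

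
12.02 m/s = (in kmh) 43.27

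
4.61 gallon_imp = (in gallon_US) 5.536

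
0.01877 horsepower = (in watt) 14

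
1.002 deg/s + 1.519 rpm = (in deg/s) 10.12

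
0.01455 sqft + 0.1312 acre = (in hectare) 0.05309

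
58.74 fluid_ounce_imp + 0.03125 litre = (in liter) 1.7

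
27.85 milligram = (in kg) 2.785e-05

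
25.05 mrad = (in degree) 1.435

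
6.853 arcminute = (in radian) 0.001993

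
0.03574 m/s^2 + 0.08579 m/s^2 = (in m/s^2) 0.1215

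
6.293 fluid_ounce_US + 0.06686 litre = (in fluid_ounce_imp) 8.903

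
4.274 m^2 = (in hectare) 0.0004274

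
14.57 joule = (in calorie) 3.482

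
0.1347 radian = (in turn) 0.02144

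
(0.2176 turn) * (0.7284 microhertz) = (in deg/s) 5.706e-05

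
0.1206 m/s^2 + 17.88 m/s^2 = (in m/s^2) 18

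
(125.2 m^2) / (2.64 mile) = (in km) 2.947e-05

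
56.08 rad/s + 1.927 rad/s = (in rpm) 553.9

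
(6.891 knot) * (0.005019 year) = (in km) 561.1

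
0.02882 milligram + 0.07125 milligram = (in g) 0.0001001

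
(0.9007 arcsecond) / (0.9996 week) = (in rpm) 6.897e-11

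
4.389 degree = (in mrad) 76.6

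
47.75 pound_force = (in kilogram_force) 21.66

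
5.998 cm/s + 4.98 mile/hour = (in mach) 0.006714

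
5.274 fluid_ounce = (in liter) 0.156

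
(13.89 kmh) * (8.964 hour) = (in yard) 1.362e+05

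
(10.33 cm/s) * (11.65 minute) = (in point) 2.047e+05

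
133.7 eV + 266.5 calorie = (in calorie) 266.5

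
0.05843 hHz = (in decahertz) 0.5843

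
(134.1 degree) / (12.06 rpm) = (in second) 1.853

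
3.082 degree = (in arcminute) 184.9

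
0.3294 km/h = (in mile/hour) 0.2047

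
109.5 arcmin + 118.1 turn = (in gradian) 4.724e+04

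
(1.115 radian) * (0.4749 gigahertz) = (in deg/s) 3.034e+10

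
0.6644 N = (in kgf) 0.06775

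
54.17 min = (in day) 0.03762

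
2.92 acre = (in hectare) 1.182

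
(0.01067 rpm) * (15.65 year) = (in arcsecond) 1.137e+11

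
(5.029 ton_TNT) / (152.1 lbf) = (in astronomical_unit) 0.0002079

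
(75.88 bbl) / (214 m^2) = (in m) 0.05637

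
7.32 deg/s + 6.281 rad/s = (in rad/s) 6.409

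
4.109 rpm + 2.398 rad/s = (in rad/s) 2.828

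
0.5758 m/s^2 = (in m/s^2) 0.5758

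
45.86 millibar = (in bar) 0.04586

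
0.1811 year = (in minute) 9.519e+04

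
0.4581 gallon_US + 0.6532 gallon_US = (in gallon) 1.111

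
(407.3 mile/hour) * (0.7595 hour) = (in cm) 4.978e+07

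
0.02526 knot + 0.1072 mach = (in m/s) 36.51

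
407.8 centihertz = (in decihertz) 40.78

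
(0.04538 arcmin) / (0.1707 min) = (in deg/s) 7.385e-05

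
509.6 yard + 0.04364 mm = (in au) 3.115e-09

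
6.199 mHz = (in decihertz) 0.06199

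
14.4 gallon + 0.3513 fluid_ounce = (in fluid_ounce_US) 1844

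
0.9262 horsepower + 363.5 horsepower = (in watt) 2.718e+05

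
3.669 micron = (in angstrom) 3.669e+04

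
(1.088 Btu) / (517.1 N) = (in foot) 7.283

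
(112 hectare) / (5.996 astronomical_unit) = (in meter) 1.249e-06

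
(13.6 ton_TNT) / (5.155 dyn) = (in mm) 1.104e+18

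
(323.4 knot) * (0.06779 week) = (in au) 4.56e-05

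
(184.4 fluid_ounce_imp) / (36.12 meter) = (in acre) 3.584e-08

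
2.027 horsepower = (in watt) 1512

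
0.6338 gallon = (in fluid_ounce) 81.13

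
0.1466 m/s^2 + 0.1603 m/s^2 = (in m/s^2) 0.3069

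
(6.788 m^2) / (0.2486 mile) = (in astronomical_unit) 1.134e-13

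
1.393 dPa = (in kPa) 0.0001393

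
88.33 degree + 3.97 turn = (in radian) 26.49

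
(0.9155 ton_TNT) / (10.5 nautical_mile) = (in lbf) 4.428e+04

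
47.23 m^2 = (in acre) 0.01167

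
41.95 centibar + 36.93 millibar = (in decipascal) 4.564e+05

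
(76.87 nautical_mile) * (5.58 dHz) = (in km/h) 2.86e+05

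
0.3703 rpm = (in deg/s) 2.222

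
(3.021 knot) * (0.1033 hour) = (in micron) 5.78e+08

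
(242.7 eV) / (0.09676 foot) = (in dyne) 1.318e-10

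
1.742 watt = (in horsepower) 0.002336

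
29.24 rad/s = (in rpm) 279.2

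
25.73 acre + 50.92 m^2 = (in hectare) 10.42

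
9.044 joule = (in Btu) 0.008572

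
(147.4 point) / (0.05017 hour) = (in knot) 0.0005596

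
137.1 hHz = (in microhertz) 1.371e+10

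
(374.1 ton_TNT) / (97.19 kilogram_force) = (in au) 0.01098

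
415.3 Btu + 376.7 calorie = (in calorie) 1.051e+05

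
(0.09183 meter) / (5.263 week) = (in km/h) 1.039e-07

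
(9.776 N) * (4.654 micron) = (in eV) 2.84e+14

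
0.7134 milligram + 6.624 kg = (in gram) 6624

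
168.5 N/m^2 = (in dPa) 1685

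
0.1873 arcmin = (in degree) 0.003122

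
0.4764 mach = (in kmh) 584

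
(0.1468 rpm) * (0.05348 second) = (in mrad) 0.8221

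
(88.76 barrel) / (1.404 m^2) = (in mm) 1.005e+04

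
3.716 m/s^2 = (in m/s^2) 3.716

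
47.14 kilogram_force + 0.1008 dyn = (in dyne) 4.623e+07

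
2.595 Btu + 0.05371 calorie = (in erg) 2.738e+10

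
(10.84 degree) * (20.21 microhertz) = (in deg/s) 0.0002191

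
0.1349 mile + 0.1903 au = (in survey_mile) 1.769e+07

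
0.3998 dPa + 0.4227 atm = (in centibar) 42.83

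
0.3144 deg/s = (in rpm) 0.0524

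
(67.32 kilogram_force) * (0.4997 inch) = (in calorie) 2.003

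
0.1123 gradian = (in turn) 0.0002808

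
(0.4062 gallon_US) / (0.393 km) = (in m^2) 3.913e-06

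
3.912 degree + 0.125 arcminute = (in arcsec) 1.409e+04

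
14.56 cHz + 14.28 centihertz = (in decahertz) 0.02884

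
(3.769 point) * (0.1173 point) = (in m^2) 5.502e-08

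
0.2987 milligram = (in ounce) 1.054e-05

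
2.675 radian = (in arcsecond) 5.518e+05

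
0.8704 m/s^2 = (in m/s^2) 0.8704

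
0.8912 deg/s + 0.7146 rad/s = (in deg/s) 41.83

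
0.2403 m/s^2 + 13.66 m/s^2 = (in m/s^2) 13.9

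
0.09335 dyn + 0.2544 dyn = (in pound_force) 7.818e-07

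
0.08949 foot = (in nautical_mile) 1.473e-05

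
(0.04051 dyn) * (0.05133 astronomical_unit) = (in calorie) 743.5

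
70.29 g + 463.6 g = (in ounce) 18.83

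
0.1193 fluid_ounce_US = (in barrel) 2.219e-05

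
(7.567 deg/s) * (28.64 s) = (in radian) 3.782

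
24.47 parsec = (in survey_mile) 4.692e+14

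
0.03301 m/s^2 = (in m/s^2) 0.03301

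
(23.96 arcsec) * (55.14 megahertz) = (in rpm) 6.116e+04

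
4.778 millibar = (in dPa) 4778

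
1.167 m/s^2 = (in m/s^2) 1.167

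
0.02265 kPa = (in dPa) 226.5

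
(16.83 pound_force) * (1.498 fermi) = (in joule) 1.121e-13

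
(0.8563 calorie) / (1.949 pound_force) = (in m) 0.4133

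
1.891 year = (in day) 690.2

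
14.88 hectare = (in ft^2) 1.602e+06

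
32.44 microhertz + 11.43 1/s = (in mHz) 1.143e+04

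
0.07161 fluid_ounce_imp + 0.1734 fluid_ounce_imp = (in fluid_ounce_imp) 0.245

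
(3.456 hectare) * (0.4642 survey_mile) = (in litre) 2.582e+10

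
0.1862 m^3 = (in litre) 186.2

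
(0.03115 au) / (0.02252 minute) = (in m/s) 3.449e+09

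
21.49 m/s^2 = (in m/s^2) 21.49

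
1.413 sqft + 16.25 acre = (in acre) 16.25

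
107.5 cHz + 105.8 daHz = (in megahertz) 0.001059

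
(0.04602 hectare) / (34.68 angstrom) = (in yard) 1.451e+11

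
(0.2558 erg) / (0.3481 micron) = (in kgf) 0.007493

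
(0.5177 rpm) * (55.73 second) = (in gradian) 192.3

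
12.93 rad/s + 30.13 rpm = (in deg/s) 921.6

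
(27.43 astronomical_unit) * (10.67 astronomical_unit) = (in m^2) 6.55e+24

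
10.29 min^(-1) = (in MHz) 1.715e-07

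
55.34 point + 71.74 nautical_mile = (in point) 3.766e+08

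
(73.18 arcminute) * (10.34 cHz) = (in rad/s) 0.002201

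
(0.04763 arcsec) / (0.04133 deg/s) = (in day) 3.705e-09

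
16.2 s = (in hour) 0.0045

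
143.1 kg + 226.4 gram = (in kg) 143.3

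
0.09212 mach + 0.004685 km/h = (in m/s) 31.37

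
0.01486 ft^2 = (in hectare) 1.381e-07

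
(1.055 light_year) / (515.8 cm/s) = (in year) 6.136e+07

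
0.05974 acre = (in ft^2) 2602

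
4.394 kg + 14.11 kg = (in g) 1.85e+04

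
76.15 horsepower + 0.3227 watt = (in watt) 5.679e+04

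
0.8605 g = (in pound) 0.001897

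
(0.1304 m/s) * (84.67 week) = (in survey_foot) 2.191e+07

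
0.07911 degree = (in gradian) 0.0879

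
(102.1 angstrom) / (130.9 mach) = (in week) 3.788e-19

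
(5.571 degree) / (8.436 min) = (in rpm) 0.001834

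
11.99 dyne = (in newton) 0.0001199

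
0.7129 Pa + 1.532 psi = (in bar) 0.1056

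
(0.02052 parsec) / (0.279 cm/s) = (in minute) 3.782e+15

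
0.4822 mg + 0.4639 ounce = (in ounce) 0.4639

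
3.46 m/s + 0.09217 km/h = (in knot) 6.775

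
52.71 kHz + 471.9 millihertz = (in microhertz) 5.271e+10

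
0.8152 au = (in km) 1.22e+08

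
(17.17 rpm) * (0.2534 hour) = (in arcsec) 3.383e+08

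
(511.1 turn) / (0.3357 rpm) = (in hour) 25.37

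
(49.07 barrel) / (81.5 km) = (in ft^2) 0.00103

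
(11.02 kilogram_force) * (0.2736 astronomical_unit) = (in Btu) 4.192e+09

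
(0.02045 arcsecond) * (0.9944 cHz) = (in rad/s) 9.859e-10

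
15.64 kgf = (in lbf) 34.48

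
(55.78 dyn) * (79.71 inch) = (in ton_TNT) 2.699e-13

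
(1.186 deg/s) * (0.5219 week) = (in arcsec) 1.348e+09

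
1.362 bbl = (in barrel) 1.362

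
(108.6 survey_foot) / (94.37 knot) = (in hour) 0.0001894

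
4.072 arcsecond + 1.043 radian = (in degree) 59.76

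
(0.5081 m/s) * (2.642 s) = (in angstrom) 1.342e+10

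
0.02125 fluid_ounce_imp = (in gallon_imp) 0.0001328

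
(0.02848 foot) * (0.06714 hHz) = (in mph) 0.1304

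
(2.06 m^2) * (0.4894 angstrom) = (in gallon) 2.663e-08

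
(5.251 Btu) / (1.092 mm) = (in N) 5.073e+06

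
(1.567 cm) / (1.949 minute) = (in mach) 3.935e-07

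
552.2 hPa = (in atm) 0.545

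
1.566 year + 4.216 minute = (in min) 8.231e+05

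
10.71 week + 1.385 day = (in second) 6.597e+06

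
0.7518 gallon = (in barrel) 0.0179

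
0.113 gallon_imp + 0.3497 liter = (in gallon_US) 0.2281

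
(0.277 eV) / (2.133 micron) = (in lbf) 4.677e-15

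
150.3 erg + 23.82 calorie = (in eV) 6.22e+20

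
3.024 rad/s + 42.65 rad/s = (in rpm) 436.2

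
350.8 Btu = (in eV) 2.31e+24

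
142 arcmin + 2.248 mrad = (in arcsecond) 8984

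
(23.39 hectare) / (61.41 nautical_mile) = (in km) 0.002057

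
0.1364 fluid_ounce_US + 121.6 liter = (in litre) 121.6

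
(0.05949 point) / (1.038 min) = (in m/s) 3.37e-07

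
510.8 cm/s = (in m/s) 5.108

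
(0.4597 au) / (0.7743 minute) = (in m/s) 1.48e+09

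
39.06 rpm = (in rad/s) 4.09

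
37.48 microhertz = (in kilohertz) 3.748e-08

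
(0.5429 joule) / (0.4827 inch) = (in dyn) 4.428e+06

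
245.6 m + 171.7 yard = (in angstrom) 4.026e+12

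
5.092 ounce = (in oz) 5.092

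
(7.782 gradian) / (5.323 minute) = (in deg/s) 0.02193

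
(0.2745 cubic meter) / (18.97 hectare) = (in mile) 8.991e-10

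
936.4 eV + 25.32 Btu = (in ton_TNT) 6.385e-06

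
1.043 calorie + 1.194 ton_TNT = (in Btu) 4.735e+06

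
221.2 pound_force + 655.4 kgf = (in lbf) 1666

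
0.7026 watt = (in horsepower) 0.0009422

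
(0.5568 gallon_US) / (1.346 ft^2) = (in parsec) 5.462e-19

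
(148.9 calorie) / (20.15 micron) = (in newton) 3.092e+07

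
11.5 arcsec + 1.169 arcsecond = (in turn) 9.775e-06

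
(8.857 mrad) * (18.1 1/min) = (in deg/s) 0.1531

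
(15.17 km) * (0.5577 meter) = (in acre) 2.091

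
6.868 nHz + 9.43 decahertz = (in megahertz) 9.43e-05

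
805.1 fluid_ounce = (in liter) 23.81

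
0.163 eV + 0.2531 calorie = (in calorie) 0.2531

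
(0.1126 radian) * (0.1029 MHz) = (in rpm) 1.106e+05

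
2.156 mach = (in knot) 1427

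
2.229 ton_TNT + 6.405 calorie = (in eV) 5.821e+28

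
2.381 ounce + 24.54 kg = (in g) 2.461e+04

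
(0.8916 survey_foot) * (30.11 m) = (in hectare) 0.0008183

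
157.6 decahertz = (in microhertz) 1.576e+09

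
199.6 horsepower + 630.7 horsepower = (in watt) 6.192e+05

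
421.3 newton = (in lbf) 94.71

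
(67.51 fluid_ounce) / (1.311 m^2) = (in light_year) 1.61e-19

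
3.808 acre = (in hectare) 1.541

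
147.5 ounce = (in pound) 9.219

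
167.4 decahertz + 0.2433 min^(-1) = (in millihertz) 1.674e+06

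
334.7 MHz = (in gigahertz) 0.3347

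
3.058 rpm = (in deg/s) 18.35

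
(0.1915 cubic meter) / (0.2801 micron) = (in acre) 168.9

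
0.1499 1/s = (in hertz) 0.1499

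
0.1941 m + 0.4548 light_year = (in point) 1.22e+19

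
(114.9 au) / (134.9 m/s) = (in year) 4040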